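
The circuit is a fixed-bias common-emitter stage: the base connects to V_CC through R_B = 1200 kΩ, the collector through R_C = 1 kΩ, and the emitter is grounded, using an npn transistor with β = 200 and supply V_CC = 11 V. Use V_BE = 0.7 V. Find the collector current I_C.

I_C ≈ 1.7 mA

Base loop: V_CC = I_B·R_B + V_BE, so I_B = (11 − 0.7)/1200 kΩ = 0.00858 mA.
In the active region I_C = β·I_B = 200 × 0.00858 = 1.72 mA.
Collector loop: V_CE = V_CC − I_C·R_C = 11 − 1.72×1 = 9.28 V.
Since V_CE = 9.28 V > V_CE(sat) ≈ 0.2 V, the transistor is in the active region as assumed.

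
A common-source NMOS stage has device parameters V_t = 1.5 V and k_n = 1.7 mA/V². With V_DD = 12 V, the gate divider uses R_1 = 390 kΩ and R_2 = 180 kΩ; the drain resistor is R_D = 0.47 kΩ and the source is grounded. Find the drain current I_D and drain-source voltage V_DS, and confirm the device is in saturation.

V_G = V_DD·R_2/(R_1+R_2) = 12×180/570 = 3.79 V. With the source grounded, V_GS = V_G = 3.79 V.
Assume saturation: I_D = (k_n/2)(V_GS − V_t)² = (1.7/2)×(3.79 − 1.5)² = 0.85×2.29² = 4.46 mA.
V_DS = V_DD − I_D·R_D = 12 − 4.46×0.47 = 9.91 V.
Saturation requires V_DS ≥ V_GS − V_t = 2.29 V; 9.91 ≥ 2.29 ✓.

I_D ≈ 4.5 mA, V_DS ≈ 9.9 V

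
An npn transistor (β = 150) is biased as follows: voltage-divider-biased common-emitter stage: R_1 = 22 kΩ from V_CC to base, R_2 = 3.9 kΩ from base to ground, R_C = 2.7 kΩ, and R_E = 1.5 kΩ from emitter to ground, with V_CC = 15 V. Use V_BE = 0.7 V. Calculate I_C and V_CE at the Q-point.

I_C ≈ 1 mA, V_CE ≈ 11 V

Thevenize the base divider: V_Th = V_CC·R_2/(R_1+R_2) = 15×3.9/25.9 = 2.26 V, R_Th = R_1‖R_2 = 3.31 kΩ.
Base-emitter loop: V_Th = I_B·R_Th + V_BE + (β+1)I_B·R_E, so I_B = (2.26 − 0.7) / (3.31 + 151×1.5) = 0.00678 mA.
I_C = β·I_B = 150×0.00678 = 1.02 mA, and I_E = (β+1)I_B = 1.02 mA.
V_CE = V_CC − I_C·R_C − I_E·R_E = 15 − 1.02×2.7 − 1.02×1.5 = 10.7 V.
V_CE = 10.7 V > 0.2 V confirms active-region operation.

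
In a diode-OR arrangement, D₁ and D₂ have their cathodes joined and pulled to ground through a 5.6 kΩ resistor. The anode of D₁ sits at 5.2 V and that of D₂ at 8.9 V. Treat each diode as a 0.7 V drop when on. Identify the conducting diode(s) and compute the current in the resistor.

Assume both conduct. Then node N would need to be at both 5.2−0.7 = 4.5 V and 8.9−0.7 = 8.2 V, which is impossible.
Assume only D₂ conducts: V_N = 8.9 − 0.7 = 8.2 V, so I_R = 8.2/5.6 = 1.46 mA.
Check D₁: its anode-to-cathode voltage is 5.2 − 8.2 = -3 V < 0.7 V, so it is off. The assumption is consistent.

Only D₂ conducts; I_R ≈ 1.5 mA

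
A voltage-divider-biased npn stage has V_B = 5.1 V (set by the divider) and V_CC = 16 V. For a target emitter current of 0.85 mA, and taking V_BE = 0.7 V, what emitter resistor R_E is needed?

R_E ≈ 5.2 kΩ

V_E = V_B − V_BE = 5.1 − 0.7 = 4.4 V.
R_E = V_E / I_E = 4.4 / 0.85 = 5.18 kΩ.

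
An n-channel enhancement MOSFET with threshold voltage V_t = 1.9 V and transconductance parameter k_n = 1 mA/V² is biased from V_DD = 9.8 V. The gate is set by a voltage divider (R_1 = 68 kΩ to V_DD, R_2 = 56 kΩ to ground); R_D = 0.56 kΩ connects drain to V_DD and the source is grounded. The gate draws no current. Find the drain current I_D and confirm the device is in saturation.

I_D ≈ 3.2 mA

V_G = V_DD·R_2/(R_1+R_2) = 9.8×56/124 = 4.43 V. With the source grounded, V_GS = V_G = 4.43 V.
Assume saturation: I_D = (k_n/2)(V_GS − V_t)² = (1/2)×(4.43 − 1.9)² = 0.5×2.53² = 3.19 mA.
V_DS = V_DD − I_D·R_D = 9.8 − 3.19×0.56 = 8.01 V.
Saturation requires V_DS ≥ V_GS − V_t = 2.53 V; 8.01 ≥ 2.53 ✓.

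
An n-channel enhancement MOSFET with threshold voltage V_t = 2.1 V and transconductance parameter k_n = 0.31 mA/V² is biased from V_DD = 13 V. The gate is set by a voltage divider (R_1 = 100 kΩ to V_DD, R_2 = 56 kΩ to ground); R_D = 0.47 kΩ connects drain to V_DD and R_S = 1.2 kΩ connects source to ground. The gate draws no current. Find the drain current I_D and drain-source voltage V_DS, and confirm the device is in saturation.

V_G = V_DD·R_2/(R_1+R_2) = 13×56/156 = 4.67 V.
Assume saturation: I_D = (k_n/2)(V_GS − V_t)² with V_GS = V_G − I_D·R_S = 4.67 − 1.2·I_D.
Substituting gives 0.223·I_D² − 1.95·I_D + 1.02 = 0, with roots I_D = 0.558 or 8.2 mA.
The root I_D = 8.2 mA gives V_GS = -5.17 V ≤ V_t, so take I_D = 0.558 mA.
Then V_GS = 4 V and V_DS = V_DD − I_D(R_D+R_S) = 13 − 0.558×1.67 = 12.1 V.
Saturation requires V_DS ≥ V_GS − V_t = 1.9 V; 12.1 ≥ 1.9 ✓.

I_D ≈ 0.56 mA, V_DS ≈ 12 V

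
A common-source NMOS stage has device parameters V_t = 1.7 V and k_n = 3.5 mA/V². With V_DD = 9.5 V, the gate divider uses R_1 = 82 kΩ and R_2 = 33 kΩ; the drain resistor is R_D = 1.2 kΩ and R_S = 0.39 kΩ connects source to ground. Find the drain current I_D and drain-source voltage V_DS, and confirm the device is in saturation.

V_G = V_DD·R_2/(R_1+R_2) = 9.5×33/115 = 2.73 V.
Assume saturation: I_D = (k_n/2)(V_GS − V_t)² with V_GS = V_G − I_D·R_S = 2.73 − 0.39·I_D.
Substituting gives 0.266·I_D² − 2.4·I_D + 1.84 = 0, with roots I_D = 0.847 or 8.17 mA.
The root I_D = 8.17 mA gives V_GS = -0.461 V ≤ V_t, so take I_D = 0.847 mA.
Then V_GS = 2.4 V and V_DS = V_DD − I_D(R_D+R_S) = 9.5 − 0.847×1.59 = 8.15 V.
Saturation requires V_DS ≥ V_GS − V_t = 0.696 V; 8.15 ≥ 0.696 ✓.

I_D ≈ 0.85 mA, V_DS ≈ 8.2 V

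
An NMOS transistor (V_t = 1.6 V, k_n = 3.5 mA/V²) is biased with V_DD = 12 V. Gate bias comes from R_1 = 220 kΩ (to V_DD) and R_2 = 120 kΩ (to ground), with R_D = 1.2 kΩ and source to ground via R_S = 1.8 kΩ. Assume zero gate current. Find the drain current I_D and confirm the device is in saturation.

I_D ≈ 1 mA

V_G = V_DD·R_2/(R_1+R_2) = 12×120/340 = 4.24 V.
Assume saturation: I_D = (k_n/2)(V_GS − V_t)² with V_GS = V_G − I_D·R_S = 4.24 − 1.8·I_D.
Substituting gives 5.67·I_D² − 17.6·I_D + 12.2 = 0, with roots I_D = 1.04 or 2.07 mA.
The root I_D = 2.07 mA gives V_GS = 0.513 V ≤ V_t, so take I_D = 1.04 mA.
Then V_GS = 2.37 V and V_DS = V_DD − I_D(R_D+R_S) = 12 − 1.04×3 = 8.89 V.
Saturation requires V_DS ≥ V_GS − V_t = 0.77 V; 8.89 ≥ 0.77 ✓.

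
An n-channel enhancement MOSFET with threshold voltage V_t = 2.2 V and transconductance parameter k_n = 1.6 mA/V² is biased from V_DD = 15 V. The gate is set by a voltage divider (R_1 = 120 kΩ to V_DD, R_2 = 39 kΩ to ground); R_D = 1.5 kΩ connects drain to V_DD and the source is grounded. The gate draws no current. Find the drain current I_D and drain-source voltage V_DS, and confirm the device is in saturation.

I_D ≈ 1.8 mA, V_DS ≈ 12 V

V_G = V_DD·R_2/(R_1+R_2) = 15×39/159 = 3.68 V. With the source grounded, V_GS = V_G = 3.68 V.
Assume saturation: I_D = (k_n/2)(V_GS − V_t)² = (1.6/2)×(3.68 − 2.2)² = 0.8×1.48² = 1.75 mA.
V_DS = V_DD − I_D·R_D = 15 − 1.75×1.5 = 12.4 V.
Saturation requires V_DS ≥ V_GS − V_t = 1.48 V; 12.4 ≥ 1.48 ✓.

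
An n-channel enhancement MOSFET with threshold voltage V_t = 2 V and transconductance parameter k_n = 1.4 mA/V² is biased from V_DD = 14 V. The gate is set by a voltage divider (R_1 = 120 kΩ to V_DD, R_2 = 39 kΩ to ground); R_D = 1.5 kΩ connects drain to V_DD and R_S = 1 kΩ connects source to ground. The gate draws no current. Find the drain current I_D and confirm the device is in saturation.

I_D ≈ 0.55 mA

V_G = V_DD·R_2/(R_1+R_2) = 14×39/159 = 3.43 V.
Assume saturation: I_D = (k_n/2)(V_GS − V_t)² with V_GS = V_G − I_D·R_S = 3.43 − 1·I_D.
Substituting gives 0.7·I_D² − 3.01·I_D + 1.44 = 0, with roots I_D = 0.549 or 3.75 mA.
The root I_D = 3.75 mA gives V_GS = -0.314 V ≤ V_t, so take I_D = 0.549 mA.
Then V_GS = 2.89 V and V_DS = V_DD − I_D(R_D+R_S) = 14 − 0.549×2.5 = 12.6 V.
Saturation requires V_DS ≥ V_GS − V_t = 0.885 V; 12.6 ≥ 0.885 ✓.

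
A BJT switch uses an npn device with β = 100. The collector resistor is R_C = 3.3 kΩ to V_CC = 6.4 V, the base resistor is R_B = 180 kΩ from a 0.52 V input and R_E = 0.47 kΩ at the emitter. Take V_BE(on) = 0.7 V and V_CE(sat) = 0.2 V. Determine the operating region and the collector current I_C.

V_BB = 0.52 V ≤ V_BE(on) = 0.7 V, so the base-emitter junction is not forward biased.
The transistor is in cutoff: I_B = I_C = 0.

cutoff; I_C ≈ 0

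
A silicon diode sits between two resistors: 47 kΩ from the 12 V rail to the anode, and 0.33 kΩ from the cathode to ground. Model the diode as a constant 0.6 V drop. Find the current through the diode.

The two resistors are in series with the diode, so KVL gives 12 = I·47 + 0.6 + I·0.33.
I = (12 − 0.6) / (47 + 0.33) kΩ = 11.4 / 47.3 = 0.241 mA.

I ≈ 0.24 mA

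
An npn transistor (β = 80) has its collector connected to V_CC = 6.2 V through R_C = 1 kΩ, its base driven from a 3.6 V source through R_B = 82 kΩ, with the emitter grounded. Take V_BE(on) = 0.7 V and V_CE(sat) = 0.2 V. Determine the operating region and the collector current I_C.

Assume active. Base-emitter loop: I_B = (V_BB − V_BE)/R_B = (3.6 − 0.7)/82 = 0.0354 mA.
I_C = β·I_B = 80×0.0354 = 2.83 mA.
V_CE = V_CC − I_C·R_C = 6.2 − 2.83×1 = 3.37 V > V_CE(sat), so the active-region assumption holds.

active; I_C ≈ 2.8 mA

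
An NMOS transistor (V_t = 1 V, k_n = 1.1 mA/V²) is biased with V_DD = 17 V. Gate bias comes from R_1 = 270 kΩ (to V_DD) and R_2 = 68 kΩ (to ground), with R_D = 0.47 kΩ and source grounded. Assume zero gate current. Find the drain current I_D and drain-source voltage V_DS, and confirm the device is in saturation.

I_D ≈ 3.2 mA, V_DS ≈ 15 V

V_G = V_DD·R_2/(R_1+R_2) = 17×68/338 = 3.42 V. With the source grounded, V_GS = V_G = 3.42 V.
Assume saturation: I_D = (k_n/2)(V_GS − V_t)² = (1.1/2)×(3.42 − 1)² = 0.55×2.42² = 3.22 mA.
V_DS = V_DD − I_D·R_D = 17 − 3.22×0.47 = 15.5 V.
Saturation requires V_DS ≥ V_GS − V_t = 2.42 V; 15.5 ≥ 2.42 ✓.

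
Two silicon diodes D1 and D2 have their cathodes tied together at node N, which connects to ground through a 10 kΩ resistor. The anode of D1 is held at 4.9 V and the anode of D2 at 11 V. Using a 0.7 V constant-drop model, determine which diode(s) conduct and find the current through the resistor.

Assume both conduct. Then node N would need to be at both 4.9−0.7 = 4.2 V and 11−0.7 = 10.3 V, which is impossible.
Assume only D2 conducts: V_N = 11 − 0.7 = 10.3 V, so I_R = 10.3/10 = 1.03 mA.
Check D1: its anode-to-cathode voltage is 4.9 − 10.3 = -5.4 V < 0.7 V, so it is off. The assumption is consistent.

Only D2 conducts; I_R ≈ 1 mA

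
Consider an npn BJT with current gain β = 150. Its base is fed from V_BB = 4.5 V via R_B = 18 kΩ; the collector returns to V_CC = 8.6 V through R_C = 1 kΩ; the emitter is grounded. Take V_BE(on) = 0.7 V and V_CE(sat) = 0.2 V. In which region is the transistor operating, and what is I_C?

Assume active: I_B = (4.5 − 0.7)/18 = 0.211 mA, giving I_C = β·I_B = 31.7 mA.
But then V_CE = 8.6 − 31.7×1 = -23.1 V < V_CE(sat) = 0.2 V — impossible in the active region.
So the transistor is saturated. With V_CE = 0.2 V, I_C = (V_CC − 0.2)/R_C = 8.4/1 = 8.4 mA.
Check: β·I_B = 31.7 mA > I_C = 8.4 mA, confirming saturation.

saturation; I_C ≈ 8.4 mA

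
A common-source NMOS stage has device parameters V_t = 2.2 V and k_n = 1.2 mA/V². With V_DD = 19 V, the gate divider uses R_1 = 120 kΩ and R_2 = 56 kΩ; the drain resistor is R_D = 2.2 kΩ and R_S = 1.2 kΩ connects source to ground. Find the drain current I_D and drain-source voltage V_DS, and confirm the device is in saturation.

I_D ≈ 1.8 mA, V_DS ≈ 13 V

V_G = V_DD·R_2/(R_1+R_2) = 19×56/176 = 6.05 V.
Assume saturation: I_D = (k_n/2)(V_GS − V_t)² with V_GS = V_G − I_D·R_S = 6.05 − 1.2·I_D.
Substituting gives 0.864·I_D² − 6.54·I_D + 8.87 = 0, with roots I_D = 1.77 or 5.79 mA.
The root I_D = 5.79 mA gives V_GS = -0.908 V ≤ V_t, so take I_D = 1.77 mA.
Then V_GS = 3.92 V and V_DS = V_DD − I_D(R_D+R_S) = 19 − 1.77×3.4 = 13 V.
Saturation requires V_DS ≥ V_GS − V_t = 1.72 V; 13 ≥ 1.72 ✓.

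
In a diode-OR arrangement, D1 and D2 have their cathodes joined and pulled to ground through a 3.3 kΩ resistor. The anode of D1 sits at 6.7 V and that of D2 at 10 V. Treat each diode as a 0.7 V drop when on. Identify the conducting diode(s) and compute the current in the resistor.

Assume both conduct. Then node N would need to be at both 6.7−0.7 = 6 V and 10−0.7 = 9.3 V, which is impossible.
Assume only D2 conducts: V_N = 10 − 0.7 = 9.3 V, so I_R = 9.3/3.3 = 2.82 mA.
Check D1: its anode-to-cathode voltage is 6.7 − 9.3 = -2.6 V < 0.7 V, so it is off. The assumption is consistent.

Only D2 conducts; I_R ≈ 2.8 mA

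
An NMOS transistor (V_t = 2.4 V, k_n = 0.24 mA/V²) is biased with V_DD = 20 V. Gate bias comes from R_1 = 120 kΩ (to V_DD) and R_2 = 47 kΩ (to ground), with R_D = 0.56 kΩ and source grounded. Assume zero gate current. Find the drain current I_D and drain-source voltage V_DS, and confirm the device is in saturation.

I_D ≈ 1.3 mA, V_DS ≈ 19 V

V_G = V_DD·R_2/(R_1+R_2) = 20×47/167 = 5.63 V. With the source grounded, V_GS = V_G = 5.63 V.
Assume saturation: I_D = (k_n/2)(V_GS − V_t)² = (0.24/2)×(5.63 − 2.4)² = 0.12×3.23² = 1.25 mA.
V_DS = V_DD − I_D·R_D = 20 − 1.25×0.56 = 19.3 V.
Saturation requires V_DS ≥ V_GS − V_t = 3.23 V; 19.3 ≥ 3.23 ✓.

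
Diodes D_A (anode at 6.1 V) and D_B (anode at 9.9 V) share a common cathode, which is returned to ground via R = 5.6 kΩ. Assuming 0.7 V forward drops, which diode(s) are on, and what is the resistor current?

Only D_B conducts; I_R ≈ 1.6 mA

Assume both conduct. Then node N would need to be at both 6.1−0.7 = 5.4 V and 9.9−0.7 = 9.2 V, which is impossible.
Assume only D_B conducts: V_N = 9.9 − 0.7 = 9.2 V, so I_R = 9.2/5.6 = 1.64 mA.
Check D_A: its anode-to-cathode voltage is 6.1 − 9.2 = -3.1 V < 0.7 V, so it is off. The assumption is consistent.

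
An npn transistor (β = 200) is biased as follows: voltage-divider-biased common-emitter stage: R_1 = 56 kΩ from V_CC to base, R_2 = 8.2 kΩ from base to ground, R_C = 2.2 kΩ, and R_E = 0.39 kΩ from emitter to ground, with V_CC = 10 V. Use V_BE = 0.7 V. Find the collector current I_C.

I_C ≈ 1.3 mA

Thevenize the base divider: V_Th = V_CC·R_2/(R_1+R_2) = 10×8.2/64.2 = 1.28 V, R_Th = R_1‖R_2 = 7.15 kΩ.
Base-emitter loop: V_Th = I_B·R_Th + V_BE + (β+1)I_B·R_E, so I_B = (1.28 − 0.7) / (7.15 + 201×0.39) = 0.00675 mA.
I_C = β·I_B = 200×0.00675 = 1.35 mA, and I_E = (β+1)I_B = 1.36 mA.
V_CE = V_CC − I_C·R_C − I_E·R_E = 10 − 1.35×2.2 − 1.36×0.39 = 6.5 V.
V_CE = 6.5 V > 0.2 V confirms active-region operation.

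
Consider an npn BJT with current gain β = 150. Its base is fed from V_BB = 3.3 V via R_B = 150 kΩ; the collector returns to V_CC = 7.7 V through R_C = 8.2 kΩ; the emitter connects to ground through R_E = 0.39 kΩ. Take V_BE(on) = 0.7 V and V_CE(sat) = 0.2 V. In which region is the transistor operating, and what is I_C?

Assume active: I_B = (3.3 − 0.7)/(150 + 151×0.39) = 0.0124 mA, I_C = β·I_B = 1.87 mA.
Then V_CE = 7.7 − 1.87×8.2 − 1.88×0.39 = -8.34 V < 0.2 V — the active assumption fails.
Re-solve with V_CE = 0.2 V. KCL at the emitter: V_E/R_E = (V_BB−0.7−V_E)/R_B + (V_CC−0.2−V_E)/R_C, giving V_E = 0.346 V.
I_C = (V_CC − 0.2 − V_E)/R_C = (7.5 − 0.346)/8.2 = 0.872 mA.
Check: I_B = (2.6 − 0.346)/150 = 0.015 mA, and β·I_B = 2.25 mA > I_C, confirming saturation.

saturation; I_C ≈ 0.87 mA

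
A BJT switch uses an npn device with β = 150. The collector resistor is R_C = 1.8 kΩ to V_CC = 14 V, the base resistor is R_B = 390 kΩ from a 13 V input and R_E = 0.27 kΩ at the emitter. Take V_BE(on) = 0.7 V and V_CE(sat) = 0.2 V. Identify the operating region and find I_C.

Assume active. Base-emitter loop: I_B = (V_BB − V_BE)/(R_B + (β+1)R_E) = (13 − 0.7)/(390 + 151×0.27) = 0.0286 mA.
I_C = β·I_B = 150×0.0286 = 4.28 mA.
V_CE = V_CC − I_C·R_C − I_E·R_E = 14 − 4.28×1.8 − 4.31×0.27 = 5.13 V > V_CE(sat), so the active-region assumption holds.

active; I_C ≈ 4.3 mA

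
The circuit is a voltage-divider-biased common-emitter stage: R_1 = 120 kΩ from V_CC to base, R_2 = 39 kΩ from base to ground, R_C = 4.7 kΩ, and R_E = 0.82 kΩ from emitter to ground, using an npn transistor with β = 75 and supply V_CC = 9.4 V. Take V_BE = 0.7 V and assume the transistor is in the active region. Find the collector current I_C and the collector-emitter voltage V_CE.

Thevenize the base divider: V_Th = V_CC·R_2/(R_1+R_2) = 9.4×39/159 = 2.31 V, R_Th = R_1‖R_2 = 29.4 kΩ.
Base-emitter loop: V_Th = I_B·R_Th + V_BE + (β+1)I_B·R_E, so I_B = (2.31 − 0.7) / (29.4 + 76×0.82) = 0.0175 mA.
I_C = β·I_B = 75×0.0175 = 1.31 mA, and I_E = (β+1)I_B = 1.33 mA.
V_CE = V_CC − I_C·R_C − I_E·R_E = 9.4 − 1.31×4.7 − 1.33×0.82 = 2.14 V.
V_CE = 2.14 V > 0.2 V confirms active-region operation.

I_C ≈ 1.3 mA, V_CE ≈ 2.1 V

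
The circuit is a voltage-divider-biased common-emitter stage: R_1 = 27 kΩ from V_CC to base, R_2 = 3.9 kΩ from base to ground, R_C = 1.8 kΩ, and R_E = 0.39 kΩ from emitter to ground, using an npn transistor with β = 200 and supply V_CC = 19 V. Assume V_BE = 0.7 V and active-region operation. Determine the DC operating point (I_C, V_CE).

Thevenize the base divider: V_Th = V_CC·R_2/(R_1+R_2) = 19×3.9/30.9 = 2.4 V, R_Th = R_1‖R_2 = 3.41 kΩ.
Base-emitter loop: V_Th = I_B·R_Th + V_BE + (β+1)I_B·R_E, so I_B = (2.4 − 0.7) / (3.41 + 201×0.39) = 0.0208 mA.
I_C = β·I_B = 200×0.0208 = 4.15 mA, and I_E = (β+1)I_B = 4.17 mA.
V_CE = V_CC − I_C·R_C − I_E·R_E = 19 − 4.15×1.8 − 4.17×0.39 = 9.9 V.
V_CE = 9.9 V > 0.2 V confirms active-region operation.

I_C ≈ 4.2 mA, V_CE ≈ 9.9 V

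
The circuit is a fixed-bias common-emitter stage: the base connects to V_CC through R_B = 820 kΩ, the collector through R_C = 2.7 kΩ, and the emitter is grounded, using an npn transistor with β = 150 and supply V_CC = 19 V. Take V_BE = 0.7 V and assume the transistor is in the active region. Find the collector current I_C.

I_C ≈ 3.3 mA

Base loop: V_CC = I_B·R_B + V_BE, so I_B = (19 − 0.7)/820 kΩ = 0.0223 mA.
In the active region I_C = β·I_B = 150 × 0.0223 = 3.35 mA.
Collector loop: V_CE = V_CC − I_C·R_C = 19 − 3.35×2.7 = 9.96 V.
Since V_CE = 9.96 V > V_CE(sat) ≈ 0.2 V, the transistor is in the active region as assumed.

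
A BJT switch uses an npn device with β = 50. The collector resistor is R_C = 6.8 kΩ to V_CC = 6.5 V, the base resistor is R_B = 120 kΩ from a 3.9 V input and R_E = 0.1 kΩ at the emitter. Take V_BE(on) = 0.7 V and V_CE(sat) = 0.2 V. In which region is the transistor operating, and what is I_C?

Assume active: I_B = (3.9 − 0.7)/(120 + 51×0.1) = 0.0256 mA, I_C = β·I_B = 1.28 mA.
Then V_CE = 6.5 − 1.28×6.8 − 1.3×0.1 = -2.33 V < 0.2 V — the active assumption fails.
Re-solve with V_CE = 0.2 V. KCL at the emitter: V_E/R_E = (V_BB−0.7−V_E)/R_B + (V_CC−0.2−V_E)/R_C, giving V_E = 0.0939 V.
I_C = (V_CC − 0.2 − V_E)/R_C = (6.3 − 0.0939)/6.8 = 0.913 mA.
Check: I_B = (3.2 − 0.0939)/120 = 0.0259 mA, and β·I_B = 1.29 mA > I_C, confirming saturation.

saturation; I_C ≈ 0.91 mA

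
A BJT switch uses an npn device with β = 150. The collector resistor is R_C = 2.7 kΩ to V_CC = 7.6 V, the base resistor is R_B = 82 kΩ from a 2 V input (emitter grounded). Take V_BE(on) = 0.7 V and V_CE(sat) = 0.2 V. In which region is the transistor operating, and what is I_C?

Assume active. Base-emitter loop: I_B = (V_BB − V_BE)/R_B = (2 − 0.7)/82 = 0.0159 mA.
I_C = β·I_B = 150×0.0159 = 2.38 mA.
V_CE = V_CC − I_C·R_C = 7.6 − 2.38×2.7 = 1.18 V > V_CE(sat), so the active-region assumption holds.

active; I_C ≈ 2.4 mA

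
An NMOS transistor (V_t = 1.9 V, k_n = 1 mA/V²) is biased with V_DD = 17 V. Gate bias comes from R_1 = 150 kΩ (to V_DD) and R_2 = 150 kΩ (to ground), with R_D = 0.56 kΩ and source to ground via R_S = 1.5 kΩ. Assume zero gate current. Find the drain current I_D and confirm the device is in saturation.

V_G = V_DD·R_2/(R_1+R_2) = 17×150/300 = 8.5 V.
Assume saturation: I_D = (k_n/2)(V_GS − V_t)² with V_GS = V_G − I_D·R_S = 8.5 − 1.5·I_D.
Substituting gives 1.12·I_D² − 10.9·I_D + 21.8 = 0, with roots I_D = 2.82 or 6.87 mA.
The root I_D = 6.87 mA gives V_GS = -1.81 V ≤ V_t, so take I_D = 2.82 mA.
Then V_GS = 4.27 V and V_DS = V_DD − I_D(R_D+R_S) = 17 − 2.82×2.06 = 11.2 V.
Saturation requires V_DS ≥ V_GS − V_t = 2.37 V; 11.2 ≥ 2.37 ✓.

I_D ≈ 2.8 mA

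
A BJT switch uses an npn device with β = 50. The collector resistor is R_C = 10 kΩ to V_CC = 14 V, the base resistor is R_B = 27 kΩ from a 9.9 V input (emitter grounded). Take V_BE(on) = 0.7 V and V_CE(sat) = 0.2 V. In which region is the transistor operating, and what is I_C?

Assume active: I_B = (9.9 − 0.7)/27 = 0.341 mA, giving I_C = β·I_B = 17 mA.
But then V_CE = 14 − 17×10 = -156 V < V_CE(sat) = 0.2 V — impossible in the active region.
So the transistor is saturated. With V_CE = 0.2 V, I_C = (V_CC − 0.2)/R_C = 13.8/10 = 1.38 mA.
Check: β·I_B = 17 mA > I_C = 1.38 mA, confirming saturation.

saturation; I_C ≈ 1.4 mA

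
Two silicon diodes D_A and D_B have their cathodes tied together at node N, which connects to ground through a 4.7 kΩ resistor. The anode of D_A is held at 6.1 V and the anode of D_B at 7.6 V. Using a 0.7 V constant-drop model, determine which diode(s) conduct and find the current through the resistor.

Only D_B conducts; I_R ≈ 1.5 mA

Assume both conduct. Then node N would need to be at both 6.1−0.7 = 5.4 V and 7.6−0.7 = 6.9 V, which is impossible.
Assume only D_B conducts: V_N = 7.6 − 0.7 = 6.9 V, so I_R = 6.9/4.7 = 1.47 mA.
Check D_A: its anode-to-cathode voltage is 6.1 − 6.9 = -0.8 V < 0.7 V, so it is off. The assumption is consistent.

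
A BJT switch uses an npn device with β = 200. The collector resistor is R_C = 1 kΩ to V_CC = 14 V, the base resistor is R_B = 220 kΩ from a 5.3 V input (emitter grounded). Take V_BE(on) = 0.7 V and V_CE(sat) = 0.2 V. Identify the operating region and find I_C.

active; I_C ≈ 4.2 mA

Assume active. Base-emitter loop: I_B = (V_BB − V_BE)/R_B = (5.3 − 0.7)/220 = 0.0209 mA.
I_C = β·I_B = 200×0.0209 = 4.18 mA.
V_CE = V_CC − I_C·R_C = 14 − 4.18×1 = 9.82 V > V_CE(sat), so the active-region assumption holds.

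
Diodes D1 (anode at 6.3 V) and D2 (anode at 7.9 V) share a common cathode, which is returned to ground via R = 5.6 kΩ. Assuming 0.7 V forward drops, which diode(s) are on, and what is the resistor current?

Only D2 conducts; I_R ≈ 1.3 mA

Assume both conduct. Then node N would need to be at both 6.3−0.7 = 5.6 V and 7.9−0.7 = 7.2 V, which is impossible.
Assume only D2 conducts: V_N = 7.9 − 0.7 = 7.2 V, so I_R = 7.2/5.6 = 1.29 mA.
Check D1: its anode-to-cathode voltage is 6.3 − 7.2 = -0.9 V < 0.7 V, so it is off. The assumption is consistent.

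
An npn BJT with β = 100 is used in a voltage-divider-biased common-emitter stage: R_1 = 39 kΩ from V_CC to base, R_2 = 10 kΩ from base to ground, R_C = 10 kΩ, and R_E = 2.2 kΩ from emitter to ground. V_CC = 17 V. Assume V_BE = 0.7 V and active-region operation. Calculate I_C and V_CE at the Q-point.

Thevenize the base divider: V_Th = V_CC·R_2/(R_1+R_2) = 17×10/49 = 3.47 V, R_Th = R_1‖R_2 = 7.96 kΩ.
Base-emitter loop: V_Th = I_B·R_Th + V_BE + (β+1)I_B·R_E, so I_B = (3.47 − 0.7) / (7.96 + 101×2.2) = 0.012 mA.
I_C = β·I_B = 100×0.012 = 1.2 mA, and I_E = (β+1)I_B = 1.22 mA.
V_CE = V_CC − I_C·R_C − I_E·R_E = 17 − 1.2×10 − 1.22×2.2 = 2.29 V.
V_CE = 2.29 V > 0.2 V confirms active-region operation.

I_C ≈ 1.2 mA, V_CE ≈ 2.3 V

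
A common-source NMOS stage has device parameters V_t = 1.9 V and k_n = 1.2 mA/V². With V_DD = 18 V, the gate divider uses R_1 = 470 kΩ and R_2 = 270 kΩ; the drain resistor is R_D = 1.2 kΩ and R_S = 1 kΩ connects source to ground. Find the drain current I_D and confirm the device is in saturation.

V_G = V_DD·R_2/(R_1+R_2) = 18×270/740 = 6.57 V.
Assume saturation: I_D = (k_n/2)(V_GS − V_t)² with V_GS = V_G − I_D·R_S = 6.57 − 1·I_D.
Substituting gives 0.6·I_D² − 6.6·I_D + 13.1 = 0, with roots I_D = 2.59 or 8.41 mA.
The root I_D = 8.41 mA gives V_GS = -1.84 V ≤ V_t, so take I_D = 2.59 mA.
Then V_GS = 3.98 V and V_DS = V_DD − I_D(R_D+R_S) = 18 − 2.59×2.2 = 12.3 V.
Saturation requires V_DS ≥ V_GS − V_t = 2.08 V; 12.3 ≥ 2.08 ✓.

I_D ≈ 2.6 mA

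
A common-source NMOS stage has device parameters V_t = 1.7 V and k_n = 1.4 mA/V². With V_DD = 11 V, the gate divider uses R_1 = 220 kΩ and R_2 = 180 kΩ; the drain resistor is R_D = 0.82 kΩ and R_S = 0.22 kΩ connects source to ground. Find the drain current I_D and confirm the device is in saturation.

V_G = V_DD·R_2/(R_1+R_2) = 11×180/400 = 4.95 V.
Assume saturation: I_D = (k_n/2)(V_GS − V_t)² with V_GS = V_G − I_D·R_S = 4.95 − 0.22·I_D.
Substituting gives 0.0339·I_D² − 2·I_D + 7.39 = 0, with roots I_D = 3.96 or 55.1 mA.
The root I_D = 55.1 mA gives V_GS = -7.17 V ≤ V_t, so take I_D = 3.96 mA.
Then V_GS = 4.08 V and V_DS = V_DD − I_D(R_D+R_S) = 11 − 3.96×1.04 = 6.88 V.
Saturation requires V_DS ≥ V_GS − V_t = 2.38 V; 6.88 ≥ 2.38 ✓.

I_D ≈ 4 mA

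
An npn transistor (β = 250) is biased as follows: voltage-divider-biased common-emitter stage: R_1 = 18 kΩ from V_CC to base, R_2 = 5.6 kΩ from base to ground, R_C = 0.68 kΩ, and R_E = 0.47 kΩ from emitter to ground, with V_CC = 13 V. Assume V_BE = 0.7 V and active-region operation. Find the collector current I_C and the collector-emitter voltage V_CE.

Thevenize the base divider: V_Th = V_CC·R_2/(R_1+R_2) = 13×5.6/23.6 = 3.08 V, R_Th = R_1‖R_2 = 4.27 kΩ.
Base-emitter loop: V_Th = I_B·R_Th + V_BE + (β+1)I_B·R_E, so I_B = (3.08 − 0.7) / (4.27 + 251×0.47) = 0.0195 mA.
I_C = β·I_B = 250×0.0195 = 4.88 mA, and I_E = (β+1)I_B = 4.9 mA.
V_CE = V_CC − I_C·R_C − I_E·R_E = 13 − 4.88×0.68 − 4.9×0.47 = 7.38 V.
V_CE = 7.38 V > 0.2 V confirms active-region operation.

I_C ≈ 4.9 mA, V_CE ≈ 7.4 V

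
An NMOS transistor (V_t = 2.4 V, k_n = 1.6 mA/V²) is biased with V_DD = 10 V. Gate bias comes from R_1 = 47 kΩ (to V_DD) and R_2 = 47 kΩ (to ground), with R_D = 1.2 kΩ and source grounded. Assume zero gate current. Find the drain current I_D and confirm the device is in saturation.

V_G = V_DD·R_2/(R_1+R_2) = 10×47/94 = 5 V. With the source grounded, V_GS = V_G = 5 V.
Assume saturation: I_D = (k_n/2)(V_GS − V_t)² = (1.6/2)×(5 − 2.4)² = 0.8×2.6² = 5.41 mA.
V_DS = V_DD − I_D·R_D = 10 − 5.41×1.2 = 3.51 V.
Saturation requires V_DS ≥ V_GS − V_t = 2.6 V; 3.51 ≥ 2.6 ✓.

I_D ≈ 5.4 mA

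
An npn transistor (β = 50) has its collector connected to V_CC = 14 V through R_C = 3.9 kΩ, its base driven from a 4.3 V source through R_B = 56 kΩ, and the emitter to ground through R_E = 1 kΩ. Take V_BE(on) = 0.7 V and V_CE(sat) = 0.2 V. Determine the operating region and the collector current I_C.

Assume active. Base-emitter loop: I_B = (V_BB − V_BE)/(R_B + (β+1)R_E) = (4.3 − 0.7)/(56 + 51×1) = 0.0336 mA.
I_C = β·I_B = 50×0.0336 = 1.68 mA.
V_CE = V_CC − I_C·R_C − I_E·R_E = 14 − 1.68×3.9 − 1.72×1 = 5.72 V > V_CE(sat), so the active-region assumption holds.

active; I_C ≈ 1.7 mA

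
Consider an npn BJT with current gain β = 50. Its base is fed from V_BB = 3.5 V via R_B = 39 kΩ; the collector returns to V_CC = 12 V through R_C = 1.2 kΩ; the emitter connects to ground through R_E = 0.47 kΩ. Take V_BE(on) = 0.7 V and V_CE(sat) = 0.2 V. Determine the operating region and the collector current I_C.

active; I_C ≈ 2.2 mA

Assume active. Base-emitter loop: I_B = (V_BB − V_BE)/(R_B + (β+1)R_E) = (3.5 − 0.7)/(39 + 51×0.47) = 0.0445 mA.
I_C = β·I_B = 50×0.0445 = 2.22 mA.
V_CE = V_CC − I_C·R_C − I_E·R_E = 12 − 2.22×1.2 − 2.27×0.47 = 8.27 V > V_CE(sat), so the active-region assumption holds.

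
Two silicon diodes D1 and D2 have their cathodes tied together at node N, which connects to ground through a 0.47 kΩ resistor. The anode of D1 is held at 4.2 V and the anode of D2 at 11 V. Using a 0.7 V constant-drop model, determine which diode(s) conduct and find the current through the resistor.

Assume both conduct. Then node N would need to be at both 4.2−0.7 = 3.5 V and 11−0.7 = 10.3 V, which is impossible.
Assume only D2 conducts: V_N = 11 − 0.7 = 10.3 V, so I_R = 10.3/0.47 = 21.9 mA.
Check D1: its anode-to-cathode voltage is 4.2 − 10.3 = -6.1 V < 0.7 V, so it is off. The assumption is consistent.

Only D2 conducts; I_R ≈ 22 mA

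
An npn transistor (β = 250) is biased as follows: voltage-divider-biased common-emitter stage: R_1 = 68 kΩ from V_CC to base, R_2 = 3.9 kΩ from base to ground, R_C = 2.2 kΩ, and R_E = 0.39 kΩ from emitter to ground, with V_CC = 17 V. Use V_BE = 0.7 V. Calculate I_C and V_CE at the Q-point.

I_C ≈ 0.55 mA, V_CE ≈ 16 V

Thevenize the base divider: V_Th = V_CC·R_2/(R_1+R_2) = 17×3.9/71.9 = 0.922 V, R_Th = R_1‖R_2 = 3.69 kΩ.
Base-emitter loop: V_Th = I_B·R_Th + V_BE + (β+1)I_B·R_E, so I_B = (0.922 − 0.7) / (3.69 + 251×0.39) = 0.00219 mA.
I_C = β·I_B = 250×0.00219 = 0.547 mA, and I_E = (β+1)I_B = 0.549 mA.
V_CE = V_CC − I_C·R_C − I_E·R_E = 17 − 0.547×2.2 − 0.549×0.39 = 15.6 V.
V_CE = 15.6 V > 0.2 V confirms active-region operation.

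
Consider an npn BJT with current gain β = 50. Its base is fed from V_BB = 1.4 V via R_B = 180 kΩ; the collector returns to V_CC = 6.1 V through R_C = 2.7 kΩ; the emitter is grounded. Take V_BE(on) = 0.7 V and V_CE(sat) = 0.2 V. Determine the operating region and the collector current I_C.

Assume active. Base-emitter loop: I_B = (V_BB − V_BE)/R_B = (1.4 − 0.7)/180 = 0.00389 mA.
I_C = β·I_B = 50×0.00389 = 0.194 mA.
V_CE = V_CC − I_C·R_C = 6.1 − 0.194×2.7 = 5.57 V > V_CE(sat), so the active-region assumption holds.

active; I_C ≈ 0.19 mA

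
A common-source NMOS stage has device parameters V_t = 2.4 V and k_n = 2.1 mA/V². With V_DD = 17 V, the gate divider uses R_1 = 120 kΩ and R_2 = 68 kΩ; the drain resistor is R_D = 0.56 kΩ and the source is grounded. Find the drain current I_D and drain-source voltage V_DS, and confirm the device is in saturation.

I_D ≈ 15 mA, V_DS ≈ 8.7 V

V_G = V_DD·R_2/(R_1+R_2) = 17×68/188 = 6.15 V. With the source grounded, V_GS = V_G = 6.15 V.
Assume saturation: I_D = (k_n/2)(V_GS − V_t)² = (2.1/2)×(6.15 − 2.4)² = 1.05×3.75² = 14.8 mA.
V_DS = V_DD − I_D·R_D = 17 − 14.8×0.56 = 8.74 V.
Saturation requires V_DS ≥ V_GS − V_t = 3.75 V; 8.74 ≥ 3.75 ✓.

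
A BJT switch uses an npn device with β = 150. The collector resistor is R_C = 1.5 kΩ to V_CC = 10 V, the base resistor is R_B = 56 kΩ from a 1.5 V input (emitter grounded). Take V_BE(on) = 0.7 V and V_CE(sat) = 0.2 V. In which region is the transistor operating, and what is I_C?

active; I_C ≈ 2.1 mA

Assume active. Base-emitter loop: I_B = (V_BB − V_BE)/R_B = (1.5 − 0.7)/56 = 0.0143 mA.
I_C = β·I_B = 150×0.0143 = 2.14 mA.
V_CE = V_CC − I_C·R_C = 10 − 2.14×1.5 = 6.79 V > V_CE(sat), so the active-region assumption holds.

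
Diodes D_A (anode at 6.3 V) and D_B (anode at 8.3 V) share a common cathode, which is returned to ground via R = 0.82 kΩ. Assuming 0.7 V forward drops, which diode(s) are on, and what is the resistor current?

Only D_B conducts; I_R ≈ 9.3 mA

Assume both conduct. Then node N would need to be at both 6.3−0.7 = 5.6 V and 8.3−0.7 = 7.6 V, which is impossible.
Assume only D_B conducts: V_N = 8.3 − 0.7 = 7.6 V, so I_R = 7.6/0.82 = 9.27 mA.
Check D_A: its anode-to-cathode voltage is 6.3 − 7.6 = -1.3 V < 0.7 V, so it is off. The assumption is consistent.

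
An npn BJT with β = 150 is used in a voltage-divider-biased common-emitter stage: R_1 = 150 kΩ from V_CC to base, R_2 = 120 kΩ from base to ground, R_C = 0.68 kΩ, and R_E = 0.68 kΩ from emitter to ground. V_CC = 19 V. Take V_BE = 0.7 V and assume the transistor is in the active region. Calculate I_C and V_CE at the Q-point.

I_C ≈ 6.9 mA, V_CE ≈ 9.6 V

Thevenize the base divider: V_Th = V_CC·R_2/(R_1+R_2) = 19×120/270 = 8.44 V, R_Th = R_1‖R_2 = 66.7 kΩ.
Base-emitter loop: V_Th = I_B·R_Th + V_BE + (β+1)I_B·R_E, so I_B = (8.44 − 0.7) / (66.7 + 151×0.68) = 0.0457 mA.
I_C = β·I_B = 150×0.0457 = 6.86 mA, and I_E = (β+1)I_B = 6.91 mA.
V_CE = V_CC − I_C·R_C − I_E·R_E = 19 − 6.86×0.68 − 6.91×0.68 = 9.64 V.
V_CE = 9.64 V > 0.2 V confirms active-region operation.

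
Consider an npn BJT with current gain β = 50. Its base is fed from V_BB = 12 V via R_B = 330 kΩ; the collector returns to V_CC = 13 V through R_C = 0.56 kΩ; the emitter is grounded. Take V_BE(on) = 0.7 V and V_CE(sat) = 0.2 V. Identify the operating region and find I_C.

Assume active. Base-emitter loop: I_B = (V_BB − V_BE)/R_B = (12 − 0.7)/330 = 0.0342 mA.
I_C = β·I_B = 50×0.0342 = 1.71 mA.
V_CE = V_CC − I_C·R_C = 13 − 1.71×0.56 = 12 V > V_CE(sat), so the active-region assumption holds.

active; I_C ≈ 1.7 mA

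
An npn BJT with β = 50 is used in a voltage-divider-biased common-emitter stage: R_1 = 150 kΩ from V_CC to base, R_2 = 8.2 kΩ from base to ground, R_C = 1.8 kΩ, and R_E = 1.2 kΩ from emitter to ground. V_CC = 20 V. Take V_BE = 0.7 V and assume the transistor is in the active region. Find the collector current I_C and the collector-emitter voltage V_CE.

I_C ≈ 0.24 mA, V_CE ≈ 19 V

Thevenize the base divider: V_Th = V_CC·R_2/(R_1+R_2) = 20×8.2/158 = 1.04 V, R_Th = R_1‖R_2 = 7.77 kΩ.
Base-emitter loop: V_Th = I_B·R_Th + V_BE + (β+1)I_B·R_E, so I_B = (1.04 − 0.7) / (7.77 + 51×1.2) = 0.00488 mA.
I_C = β·I_B = 50×0.00488 = 0.244 mA, and I_E = (β+1)I_B = 0.249 mA.
V_CE = V_CC − I_C·R_C − I_E·R_E = 20 − 0.244×1.8 − 0.249×1.2 = 19.3 V.
V_CE = 19.3 V > 0.2 V confirms active-region operation.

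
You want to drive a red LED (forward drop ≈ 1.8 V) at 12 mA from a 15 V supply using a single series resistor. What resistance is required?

R ≈ 1.1 kΩ

The resistor drops V_S − V_D = 15 − 1.8 = 13.2 V at 12 mA.
R = 13.2 V / 12 mA = 1.1 kΩ.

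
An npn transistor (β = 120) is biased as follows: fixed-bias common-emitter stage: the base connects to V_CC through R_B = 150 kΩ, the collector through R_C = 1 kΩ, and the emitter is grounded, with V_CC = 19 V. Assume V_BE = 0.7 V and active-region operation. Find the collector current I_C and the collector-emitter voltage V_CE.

Base loop: V_CC = I_B·R_B + V_BE, so I_B = (19 − 0.7)/150 kΩ = 0.122 mA.
In the active region I_C = β·I_B = 120 × 0.122 = 14.6 mA.
Collector loop: V_CE = V_CC − I_C·R_C = 19 − 14.6×1 = 4.36 V.
Since V_CE = 4.36 V > V_CE(sat) ≈ 0.2 V, the transistor is in the active region as assumed.

I_C ≈ 15 mA, V_CE ≈ 4.4 V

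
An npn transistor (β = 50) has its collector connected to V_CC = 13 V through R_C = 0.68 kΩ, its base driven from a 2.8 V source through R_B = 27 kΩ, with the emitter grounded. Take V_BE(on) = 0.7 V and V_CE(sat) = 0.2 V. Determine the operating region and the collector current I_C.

active; I_C ≈ 3.9 mA

Assume active. Base-emitter loop: I_B = (V_BB − V_BE)/R_B = (2.8 − 0.7)/27 = 0.0778 mA.
I_C = β·I_B = 50×0.0778 = 3.89 mA.
V_CE = V_CC − I_C·R_C = 13 − 3.89×0.68 = 10.4 V > V_CE(sat), so the active-region assumption holds.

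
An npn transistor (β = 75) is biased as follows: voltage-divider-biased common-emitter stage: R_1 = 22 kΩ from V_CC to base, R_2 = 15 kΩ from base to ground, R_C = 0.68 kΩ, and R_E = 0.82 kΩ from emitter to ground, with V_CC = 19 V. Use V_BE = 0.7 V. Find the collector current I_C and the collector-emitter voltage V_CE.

I_C ≈ 7.4 mA, V_CE ≈ 7.9 V

Thevenize the base divider: V_Th = V_CC·R_2/(R_1+R_2) = 19×15/37 = 7.7 V, R_Th = R_1‖R_2 = 8.92 kΩ.
Base-emitter loop: V_Th = I_B·R_Th + V_BE + (β+1)I_B·R_E, so I_B = (7.7 − 0.7) / (8.92 + 76×0.82) = 0.0983 mA.
I_C = β·I_B = 75×0.0983 = 7.37 mA, and I_E = (β+1)I_B = 7.47 mA.
V_CE = V_CC − I_C·R_C − I_E·R_E = 19 − 7.37×0.68 − 7.47×0.82 = 7.86 V.
V_CE = 7.86 V > 0.2 V confirms active-region operation.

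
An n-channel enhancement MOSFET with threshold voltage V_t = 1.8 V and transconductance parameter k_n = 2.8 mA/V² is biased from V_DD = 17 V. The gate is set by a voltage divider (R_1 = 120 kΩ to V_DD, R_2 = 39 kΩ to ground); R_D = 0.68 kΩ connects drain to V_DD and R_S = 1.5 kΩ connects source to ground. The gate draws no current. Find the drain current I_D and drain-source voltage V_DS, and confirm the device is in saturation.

I_D ≈ 1 mA, V_DS ≈ 15 V

V_G = V_DD·R_2/(R_1+R_2) = 17×39/159 = 4.17 V.
Assume saturation: I_D = (k_n/2)(V_GS − V_t)² with V_GS = V_G − I_D·R_S = 4.17 − 1.5·I_D.
Substituting gives 3.15·I_D² − 11·I_D + 7.86 = 0, with roots I_D = 1.01 or 2.46 mA.
The root I_D = 2.46 mA gives V_GS = 0.473 V ≤ V_t, so take I_D = 1.01 mA.
Then V_GS = 2.65 V and V_DS = V_DD − I_D(R_D+R_S) = 17 − 1.01×2.18 = 14.8 V.
Saturation requires V_DS ≥ V_GS − V_t = 0.851 V; 14.8 ≥ 0.851 ✓.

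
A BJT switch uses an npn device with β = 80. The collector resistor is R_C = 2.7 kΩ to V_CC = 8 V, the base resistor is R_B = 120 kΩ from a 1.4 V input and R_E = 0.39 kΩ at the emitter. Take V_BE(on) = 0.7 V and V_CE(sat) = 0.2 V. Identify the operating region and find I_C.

active; I_C ≈ 0.37 mA

Assume active. Base-emitter loop: I_B = (V_BB − V_BE)/(R_B + (β+1)R_E) = (1.4 − 0.7)/(120 + 81×0.39) = 0.00462 mA.
I_C = β·I_B = 80×0.00462 = 0.369 mA.
V_CE = V_CC − I_C·R_C − I_E·R_E = 8 − 0.369×2.7 − 0.374×0.39 = 6.86 V > V_CE(sat), so the active-region assumption holds.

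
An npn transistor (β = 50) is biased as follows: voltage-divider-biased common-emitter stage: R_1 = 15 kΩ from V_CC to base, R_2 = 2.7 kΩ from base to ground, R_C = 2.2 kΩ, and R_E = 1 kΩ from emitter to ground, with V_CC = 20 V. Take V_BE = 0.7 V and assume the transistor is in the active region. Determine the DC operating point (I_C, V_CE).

Thevenize the base divider: V_Th = V_CC·R_2/(R_1+R_2) = 20×2.7/17.7 = 3.05 V, R_Th = R_1‖R_2 = 2.29 kΩ.
Base-emitter loop: V_Th = I_B·R_Th + V_BE + (β+1)I_B·R_E, so I_B = (3.05 − 0.7) / (2.29 + 51×1) = 0.0441 mA.
I_C = β·I_B = 50×0.0441 = 2.21 mA, and I_E = (β+1)I_B = 2.25 mA.
V_CE = V_CC − I_C·R_C − I_E·R_E = 20 − 2.21×2.2 − 2.25×1 = 12.9 V.
V_CE = 12.9 V > 0.2 V confirms active-region operation.

I_C ≈ 2.2 mA, V_CE ≈ 13 V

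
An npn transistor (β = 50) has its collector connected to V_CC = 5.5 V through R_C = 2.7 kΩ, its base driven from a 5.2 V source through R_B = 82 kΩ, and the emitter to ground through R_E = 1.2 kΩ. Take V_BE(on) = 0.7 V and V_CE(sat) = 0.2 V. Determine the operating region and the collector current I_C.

Assume active: I_B = (5.2 − 0.7)/(82 + 51×1.2) = 0.0314 mA, I_C = β·I_B = 1.57 mA.
Then V_CE = 5.5 − 1.57×2.7 − 1.6×1.2 = -0.666 V < 0.2 V — the active assumption fails.
Re-solve with V_CE = 0.2 V. KCL at the emitter: V_E/R_E = (V_BB−0.7−V_E)/R_B + (V_CC−0.2−V_E)/R_C, giving V_E = 1.66 V.
I_C = (V_CC − 0.2 − V_E)/R_C = (5.3 − 1.66)/2.7 = 1.35 mA.
Check: I_B = (4.5 − 1.66)/82 = 0.0346 mA, and β·I_B = 1.73 mA > I_C, confirming saturation.

saturation; I_C ≈ 1.3 mA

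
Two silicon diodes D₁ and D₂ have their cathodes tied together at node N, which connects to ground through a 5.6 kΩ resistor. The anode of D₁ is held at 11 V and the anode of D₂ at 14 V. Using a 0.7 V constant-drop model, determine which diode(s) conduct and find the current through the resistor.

Only D₂ conducts; I_R ≈ 2.4 mA

Assume both conduct. Then node N would need to be at both 11−0.7 = 10.3 V and 14−0.7 = 13.3 V, which is impossible.
Assume only D₂ conducts: V_N = 14 − 0.7 = 13.3 V, so I_R = 13.3/5.6 = 2.38 mA.
Check D₁: its anode-to-cathode voltage is 11 − 13.3 = -2.3 V < 0.7 V, so it is off. The assumption is consistent.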